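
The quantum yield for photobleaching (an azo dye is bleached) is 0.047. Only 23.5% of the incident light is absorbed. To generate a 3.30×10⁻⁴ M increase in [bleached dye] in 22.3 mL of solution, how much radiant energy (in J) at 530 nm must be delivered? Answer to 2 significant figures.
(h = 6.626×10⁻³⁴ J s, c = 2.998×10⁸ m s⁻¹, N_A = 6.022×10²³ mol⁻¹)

150 J

Product: (3.30×10⁻⁴ M)(0.0223 L) = 7.359×10⁻⁶ mol.
Photons that must be absorbed: 7.359×10⁻⁶ / 0.047 = 1.566×10⁻⁴ mol.
Incident photons needed: 1.566×10⁻⁴ / 0.235 = 6.664×10⁻⁴ mol.
Photon energy: hc/λ = 3.748×10⁻¹⁹ J; per mole, 2.257×10⁵ J mol⁻¹.
Energy required: 6.664×10⁻⁴ × 2.257×10⁵ = 150 J.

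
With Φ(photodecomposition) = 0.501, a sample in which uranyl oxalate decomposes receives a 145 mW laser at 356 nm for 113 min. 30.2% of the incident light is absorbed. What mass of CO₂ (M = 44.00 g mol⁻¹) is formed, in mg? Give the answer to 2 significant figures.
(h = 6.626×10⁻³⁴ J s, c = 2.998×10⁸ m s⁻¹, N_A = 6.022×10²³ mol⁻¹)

Photon energy at 356 nm: hc/λ = (6.626×10⁻³⁴)(2.998×10⁸)/(356×10⁻⁹) = 5.580×10⁻¹⁹ J.
Energy delivered: (145 mW)(6780 s) = 983.1 J.
Photons incident: 983.1 / 5.580×10⁻¹⁹ = 1.762×10²¹, i.e. 1.762×10²¹/6.022×10²³ = 0.002926 mol.
Photons absorbed: 0.302 × 0.002926 = 8.837×10⁻⁴ mol.
Product: Φ × n_abs = 0.501 × 8.837×10⁻⁴ = 4.427×10⁻⁴ mol.
Mass: 4.427×10⁻⁴ × 44.00 = 0.01948 g = 19 mg.

19 mg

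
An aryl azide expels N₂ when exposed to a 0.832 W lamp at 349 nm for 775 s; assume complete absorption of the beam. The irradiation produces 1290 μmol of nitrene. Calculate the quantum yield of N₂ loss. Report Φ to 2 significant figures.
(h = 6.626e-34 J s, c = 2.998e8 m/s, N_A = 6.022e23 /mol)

Product: 1290 μmol = 0.00129 mol.
Photon energy at 349 nm: hc/λ = (6.626e-34)(2.998e8)/(349e-9) = 5.692e-19 J.
Energy delivered: (0.832 W)(775 s) = 644.8 J.
Photons incident: 644.8 / 5.692e-19 = 1.133e21, i.e. 1.133e21/6.022e23 = 0.001881 mol.
Φ = 0.00129 mol / 0.001881 mol photons = 0.69.

Φ = 0.69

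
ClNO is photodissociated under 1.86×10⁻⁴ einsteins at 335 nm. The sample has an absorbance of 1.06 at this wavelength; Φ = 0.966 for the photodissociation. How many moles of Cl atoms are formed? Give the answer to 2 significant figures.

Fraction absorbed: 1 − 10^(−1.06) = 0.9129.
Photons absorbed: 0.9129 × 1.86×10⁻⁴ = 1.698×10⁻⁴ mol.
Product: Φ × n_abs = 0.966 × 1.698×10⁻⁴ = 1.640×10⁻⁴ mol.

1.6×10⁻⁴ mol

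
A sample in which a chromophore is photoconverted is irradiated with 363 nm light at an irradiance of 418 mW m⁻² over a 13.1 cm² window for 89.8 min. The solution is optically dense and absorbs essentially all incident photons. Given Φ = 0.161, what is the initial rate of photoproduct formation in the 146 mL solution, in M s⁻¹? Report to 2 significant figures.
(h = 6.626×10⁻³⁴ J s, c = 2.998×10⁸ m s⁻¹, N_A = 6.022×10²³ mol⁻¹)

1.8×10⁻⁹ M s⁻¹

Photon energy at 363 nm: hc/λ = (6.626×10⁻³⁴)(2.998×10⁸)/(363×10⁻⁹) = 5.472×10⁻¹⁹ J.
Energy delivered: (418 mW m⁻²)(13.1×10⁻⁴ m²)(5388 s) = 2.950 J.
Photons incident: 2.950 / 5.472×10⁻¹⁹ = 5.391×10¹⁸, i.e. 5.391×10¹⁸/6.022×10²³ = 8.952×10⁻⁶ mol.
Product formed: 0.161 × 8.952×10⁻⁶ = 1.441×10⁻⁶ mol.
Rate: 1.441×10⁻⁶ mol / (5388 s × 0.146 L) = 1.8×10⁻⁹ M s⁻¹.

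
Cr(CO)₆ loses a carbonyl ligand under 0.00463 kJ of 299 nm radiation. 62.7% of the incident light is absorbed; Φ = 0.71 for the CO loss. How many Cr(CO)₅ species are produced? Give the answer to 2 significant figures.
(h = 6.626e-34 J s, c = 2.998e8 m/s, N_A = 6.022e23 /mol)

3.1e18 species

Photon energy at 299 nm: hc/λ = (6.626e-34)(2.998e8)/(299e-9) = 6.644e-19 J.
Incident energy: 0.00463 kJ = 4.63 J.
Photons incident: 4.63 / 6.644e-19 = 6.969e18, i.e. 6.969e18/6.022e23 = 1.157e-5 mol.
Photons absorbed: 0.627 × 1.157e-5 = 7.254e-6 mol.
Product: Φ × n_abs = 0.71 × 7.254e-6 = 5.150e-6 mol.
As a count: 5.150e-6 × 6.022e23 = 3.1e18.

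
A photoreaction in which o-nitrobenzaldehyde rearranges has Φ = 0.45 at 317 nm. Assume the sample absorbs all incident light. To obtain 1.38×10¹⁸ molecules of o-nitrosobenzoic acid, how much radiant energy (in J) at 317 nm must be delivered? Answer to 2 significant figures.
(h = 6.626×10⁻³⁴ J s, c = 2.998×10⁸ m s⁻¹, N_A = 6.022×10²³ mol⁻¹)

Product: 1.38×10¹⁸ / 6.022×10²³ = 2.292×10⁻⁶ mol.
Photons that must be absorbed: 2.292×10⁻⁶ / 0.45 = 5.093×10⁻⁶ mol.
Photon energy: hc/λ = 6.266×10⁻¹⁹ J; per mole, 3.773×10⁵ J mol⁻¹.
Energy required: 5.093×10⁻⁶ × 3.773×10⁵ = 1.9 J.

1.9 J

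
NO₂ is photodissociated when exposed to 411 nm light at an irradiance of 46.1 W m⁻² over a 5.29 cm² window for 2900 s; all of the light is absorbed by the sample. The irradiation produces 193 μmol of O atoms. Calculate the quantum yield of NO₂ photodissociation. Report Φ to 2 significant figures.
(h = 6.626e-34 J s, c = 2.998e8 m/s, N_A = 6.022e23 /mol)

Φ = 0.79

Product: 193 μmol = 1.93e-4 mol.
Photon energy at 411 nm: hc/λ = (6.626e-34)(2.998e8)/(411e-9) = 4.833e-19 J.
Energy delivered: (46.1 W m⁻²)(5.29e-4 m²)(2900 s) = 70.72 J.
Photons incident: 70.72 / 4.833e-19 = 1.463e20, i.e. 1.463e20/6.022e23 = 2.429e-4 mol.
Φ = 1.93e-4 mol / 2.429e-4 mol photons = 0.79.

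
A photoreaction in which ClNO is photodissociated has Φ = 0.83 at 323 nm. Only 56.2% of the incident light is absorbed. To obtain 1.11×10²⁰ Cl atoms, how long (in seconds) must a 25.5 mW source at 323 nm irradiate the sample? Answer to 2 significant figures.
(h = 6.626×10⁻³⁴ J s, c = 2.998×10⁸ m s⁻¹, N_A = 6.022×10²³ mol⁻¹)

t ≈ 5700 s

Product: 1.11×10²⁰ / 6.022×10²³ = 1.843×10⁻⁴ mol.
Photons that must be absorbed: 1.843×10⁻⁴ / 0.83 = 2.220×10⁻⁴ mol.
Incident photons needed: 2.220×10⁻⁴ / 0.562 = 3.950×10⁻⁴ mol.
Photon energy: hc/λ = 6.150×10⁻¹⁹ J; per mole, 3.704×10⁵ J mol⁻¹.
Energy required: 3.950×10⁻⁴ × 3.704×10⁵ = 146.3 J.
Time: 146.3 J / 0.0255 W = 5700 s.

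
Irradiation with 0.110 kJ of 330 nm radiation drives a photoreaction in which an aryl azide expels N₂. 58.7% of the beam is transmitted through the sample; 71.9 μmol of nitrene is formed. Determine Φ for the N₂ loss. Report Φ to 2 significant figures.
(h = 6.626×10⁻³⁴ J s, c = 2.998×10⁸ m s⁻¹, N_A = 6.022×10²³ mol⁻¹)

Product: 71.9 μmol = 7.19×10⁻⁵ mol.
Photon energy at 330 nm: hc/λ = (6.626×10⁻³⁴)(2.998×10⁸)/(330×10⁻⁹) = 6.020×10⁻¹⁹ J.
Incident energy: 0.110 kJ = 110 J.
Photons incident: 110 / 6.020×10⁻¹⁹ = 1.827×10²⁰, i.e. 1.827×10²⁰/6.022×10²³ = 3.034×10⁻⁴ mol.
Fraction absorbed: 1 − 58.7/100 = 0.4130.
Photons absorbed: 0.4130 × 3.034×10⁻⁴ = 1.253×10⁻⁴ mol.
Φ = 7.19×10⁻⁵ mol / 1.253×10⁻⁴ mol photons = 0.57.

Φ = 0.57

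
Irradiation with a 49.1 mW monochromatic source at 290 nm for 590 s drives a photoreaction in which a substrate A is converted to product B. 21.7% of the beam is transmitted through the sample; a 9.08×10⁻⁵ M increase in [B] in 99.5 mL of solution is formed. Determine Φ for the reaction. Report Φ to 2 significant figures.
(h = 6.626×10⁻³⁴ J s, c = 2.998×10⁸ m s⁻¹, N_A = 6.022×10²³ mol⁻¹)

Product: (9.08×10⁻⁵ M)(0.0995 L) = 9.035×10⁻⁶ mol.
Photon energy at 290 nm: hc/λ = (6.626×10⁻³⁴)(2.998×10⁸)/(290×10⁻⁹) = 6.850×10⁻¹⁹ J.
Energy delivered: (49.1 mW)(590 s) = 28.97 J.
Photons incident: 28.97 / 6.850×10⁻¹⁹ = 4.229×10¹⁹, i.e. 4.229×10¹⁹/6.022×10²³ = 7.023×10⁻⁵ mol.
Fraction absorbed: 1 − 21.7/100 = 0.7830.
Photons absorbed: 0.7830 × 7.023×10⁻⁵ = 5.499×10⁻⁵ mol.
Φ = 9.035×10⁻⁶ mol / 5.499×10⁻⁵ mol photons = 0.16.

Φ = 0.16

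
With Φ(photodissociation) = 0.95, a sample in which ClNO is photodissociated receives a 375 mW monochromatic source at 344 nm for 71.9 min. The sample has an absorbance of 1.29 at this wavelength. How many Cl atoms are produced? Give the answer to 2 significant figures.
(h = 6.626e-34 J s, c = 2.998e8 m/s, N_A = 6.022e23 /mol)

2.5e21 atoms

Photon energy at 344 nm: hc/λ = (6.626e-34)(2.998e8)/(344e-9) = 5.775e-19 J.
Energy delivered: (375 mW)(4314 s) = 1618 J.
Photons incident: 1618 / 5.775e-19 = 2.802e21, i.e. 2.802e21/6.022e23 = 0.004653 mol.
Fraction absorbed: 1 − 10^(−1.29) = 0.9487.
Photons absorbed: 0.9487 × 0.004653 = 0.004414 mol.
Product: Φ × n_abs = 0.95 × 0.004414 = 0.004193 mol.
As a count: 0.004193 × 6.022e23 = 2.5e21.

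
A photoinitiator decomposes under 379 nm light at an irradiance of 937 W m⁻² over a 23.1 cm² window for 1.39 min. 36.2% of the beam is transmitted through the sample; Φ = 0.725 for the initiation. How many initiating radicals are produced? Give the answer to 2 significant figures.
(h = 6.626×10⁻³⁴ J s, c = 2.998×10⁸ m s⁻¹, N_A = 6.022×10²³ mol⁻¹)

1.6×10²⁰ initiating radicals

Photon energy at 379 nm: hc/λ = (6.626×10⁻³⁴)(2.998×10⁸)/(379×10⁻⁹) = 5.241×10⁻¹⁹ J.
Energy delivered: (937 W m⁻²)(23.1×10⁻⁴ m²)(83.4 s) = 180.5 J.
Photons incident: 180.5 / 5.241×10⁻¹⁹ = 3.444×10²⁰, i.e. 3.444×10²⁰/6.022×10²³ = 5.719×10⁻⁴ mol.
Fraction absorbed: 1 − 36.2/100 = 0.6380.
Photons absorbed: 0.6380 × 5.719×10⁻⁴ = 3.649×10⁻⁴ mol.
Product: Φ × n_abs = 0.725 × 3.649×10⁻⁴ = 2.646×10⁻⁴ mol.
As a count: 2.646×10⁻⁴ × 6.022×10²³ = 1.6×10²⁰.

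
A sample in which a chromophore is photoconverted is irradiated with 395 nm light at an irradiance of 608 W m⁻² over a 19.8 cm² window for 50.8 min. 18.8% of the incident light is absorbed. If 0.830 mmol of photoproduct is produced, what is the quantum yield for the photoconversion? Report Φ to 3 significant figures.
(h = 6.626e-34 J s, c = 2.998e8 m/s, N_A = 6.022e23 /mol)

Product: 0.830 mmol = 8.30e-4 mol.
Photon energy at 395 nm: hc/λ = (6.626e-34)(2.998e8)/(395e-9) = 5.029e-19 J.
Energy delivered: (608 W m⁻²)(19.8e-4 m²)(3048 s) = 3669 J.
Photons incident: 3669 / 5.029e-19 = 7.296e21, i.e. 7.296e21/6.022e23 = 0.01212 mol.
Photons absorbed: 0.188 × 0.01212 = 0.002279 mol.
Φ = 8.30e-4 mol / 0.002279 mol photons = 0.364.

Φ = 0.364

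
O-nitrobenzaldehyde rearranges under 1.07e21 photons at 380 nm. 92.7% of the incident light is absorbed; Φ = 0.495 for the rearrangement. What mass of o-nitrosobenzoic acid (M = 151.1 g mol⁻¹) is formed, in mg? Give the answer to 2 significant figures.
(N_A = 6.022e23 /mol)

120 mg

Moles of photons: 1.07e21 / 6.022e23 = 0.001777 mol.
Photons absorbed: 0.927 × 0.001777 = 0.001647 mol.
Product: Φ × n_abs = 0.495 × 0.001647 = 8.153e-4 mol.
Mass: 8.153e-4 × 151.1 = 0.1232 g = 120 mg.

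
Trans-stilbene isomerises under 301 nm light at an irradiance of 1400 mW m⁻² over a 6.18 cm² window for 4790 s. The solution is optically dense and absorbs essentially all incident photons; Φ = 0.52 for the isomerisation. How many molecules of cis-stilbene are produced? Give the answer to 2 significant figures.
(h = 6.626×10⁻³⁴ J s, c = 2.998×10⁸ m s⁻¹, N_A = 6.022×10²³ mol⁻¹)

3.3×10¹⁸ molecules

Photon energy at 301 nm: hc/λ = (6.626×10⁻³⁴)(2.998×10⁸)/(301×10⁻⁹) = 6.600×10⁻¹⁹ J.
Energy delivered: (1400 mW m⁻²)(6.18×10⁻⁴ m²)(4790 s) = 4.144 J.
Photons incident: 4.144 / 6.600×10⁻¹⁹ = 6.279×10¹⁸, i.e. 6.279×10¹⁸/6.022×10²³ = 1.043×10⁻⁵ mol.
Product: Φ × n_abs = 0.52 × 1.043×10⁻⁵ = 5.424×10⁻⁶ mol.
As a count: 5.424×10⁻⁶ × 6.022×10²³ = 3.3×10¹⁸.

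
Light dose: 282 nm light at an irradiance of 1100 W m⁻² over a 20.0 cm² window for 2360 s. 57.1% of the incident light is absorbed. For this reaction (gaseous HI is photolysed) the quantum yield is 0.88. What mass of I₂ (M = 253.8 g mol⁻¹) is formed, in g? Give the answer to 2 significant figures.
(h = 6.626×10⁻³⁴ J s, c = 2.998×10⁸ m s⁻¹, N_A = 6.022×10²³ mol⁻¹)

Photon energy at 282 nm: hc/λ = (6.626×10⁻³⁴)(2.998×10⁸)/(282×10⁻⁹) = 7.044×10⁻¹⁹ J.
Energy delivered: (1100 W m⁻²)(20.0×10⁻⁴ m²)(2360 s) = 5192 J.
Photons incident: 5192 / 7.044×10⁻¹⁹ = 7.371×10²¹, i.e. 7.371×10²¹/6.022×10²³ = 0.01224 mol.
Photons absorbed: 0.571 × 0.01224 = 0.006989 mol.
Product: Φ × n_abs = 0.88 × 0.006989 = 0.006150 mol.
Mass: 0.006150 × 253.8 = 1.561 g = 1.6 g.

1.6 g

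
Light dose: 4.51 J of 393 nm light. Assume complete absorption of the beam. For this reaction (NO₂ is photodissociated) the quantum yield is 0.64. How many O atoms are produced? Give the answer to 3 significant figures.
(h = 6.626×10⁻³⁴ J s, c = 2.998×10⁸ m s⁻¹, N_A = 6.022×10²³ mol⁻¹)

5.71×10¹⁸ atoms

Photon energy at 393 nm: hc/λ = (6.626×10⁻³⁴)(2.998×10⁸)/(393×10⁻⁹) = 5.055×10⁻¹⁹ J.
Photons incident: 4.51 / 5.055×10⁻¹⁹ = 8.922×10¹⁸, i.e. 8.922×10¹⁸/6.022×10²³ = 1.482×10⁻⁵ mol.
Product: Φ × n_abs = 0.64 × 1.482×10⁻⁵ = 9.485×10⁻⁶ mol.
As a count: 9.485×10⁻⁶ × 6.022×10²³ = 5.71×10¹⁸.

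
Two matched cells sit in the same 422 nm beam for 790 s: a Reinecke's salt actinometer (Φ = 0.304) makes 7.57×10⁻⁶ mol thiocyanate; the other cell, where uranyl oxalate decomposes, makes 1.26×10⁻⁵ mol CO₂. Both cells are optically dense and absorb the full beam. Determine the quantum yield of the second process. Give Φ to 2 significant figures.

Φ = 0.51

Photons absorbed by the actinometer: 7.57×10⁻⁶ / 0.304 = 2.490×10⁻⁵ mol.
Φ(unknown) = 1.26×10⁻⁵ / 2.490×10⁻⁵ = 0.51.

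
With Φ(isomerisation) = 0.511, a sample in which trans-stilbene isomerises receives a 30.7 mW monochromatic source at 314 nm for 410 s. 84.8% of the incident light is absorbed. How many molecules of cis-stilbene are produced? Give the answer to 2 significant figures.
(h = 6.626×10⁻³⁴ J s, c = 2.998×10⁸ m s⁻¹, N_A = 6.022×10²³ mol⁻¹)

Photon energy at 314 nm: hc/λ = (6.626×10⁻³⁴)(2.998×10⁸)/(314×10⁻⁹) = 6.326×10⁻¹⁹ J.
Energy delivered: (30.7 mW)(410 s) = 12.59 J.
Photons incident: 12.59 / 6.326×10⁻¹⁹ = 1.990×10¹⁹, i.e. 1.990×10¹⁹/6.022×10²³ = 3.305×10⁻⁵ mol.
Photons absorbed: 0.848 × 3.305×10⁻⁵ = 2.803×10⁻⁵ mol.
Product: Φ × n_abs = 0.511 × 2.803×10⁻⁵ = 1.432×10⁻⁵ mol.
As a count: 1.432×10⁻⁵ × 6.022×10²³ = 8.6×10¹⁸.

8.6×10¹⁸ molecules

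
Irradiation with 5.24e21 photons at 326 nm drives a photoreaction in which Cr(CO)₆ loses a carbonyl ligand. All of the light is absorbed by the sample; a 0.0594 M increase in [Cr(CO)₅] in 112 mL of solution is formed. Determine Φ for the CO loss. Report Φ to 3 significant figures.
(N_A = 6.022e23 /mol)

Product: (0.0594 M)(0.112 L) = 0.006653 mol.
Moles of photons: 5.24e21 / 6.022e23 = 0.008701 mol.
Φ = 0.006653 mol / 0.008701 mol photons = 0.765.

Φ = 0.765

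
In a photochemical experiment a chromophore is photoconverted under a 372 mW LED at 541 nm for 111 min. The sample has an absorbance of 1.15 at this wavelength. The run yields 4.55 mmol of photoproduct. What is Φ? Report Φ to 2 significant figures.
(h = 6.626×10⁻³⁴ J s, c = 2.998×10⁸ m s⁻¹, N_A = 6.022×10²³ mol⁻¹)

Φ = 0.44

Product: 4.55 mmol = 0.00455 mol.
Photon energy at 541 nm: hc/λ = (6.626×10⁻³⁴)(2.998×10⁸)/(541×10⁻⁹) = 3.672×10⁻¹⁹ J.
Energy delivered: (372 mW)(6660 s) = 2478 J.
Photons incident: 2478 / 3.672×10⁻¹⁹ = 6.748×10²¹, i.e. 6.748×10²¹/6.022×10²³ = 0.01121 mol.
Fraction absorbed: 1 − 10^(−1.15) = 0.9292.
Photons absorbed: 0.9292 × 0.01121 = 0.01042 mol.
Φ = 0.00455 mol / 0.01042 mol photons = 0.44.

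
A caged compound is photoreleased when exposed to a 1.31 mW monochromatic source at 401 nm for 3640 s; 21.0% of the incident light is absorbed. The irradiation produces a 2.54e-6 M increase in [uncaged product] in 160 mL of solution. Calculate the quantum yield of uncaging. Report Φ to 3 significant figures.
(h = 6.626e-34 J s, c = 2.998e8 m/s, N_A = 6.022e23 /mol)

Product: (2.54e-6 M)(0.16 L) = 4.064e-7 mol.
Photon energy at 401 nm: hc/λ = (6.626e-34)(2.998e8)/(401e-9) = 4.954e-19 J.
Energy delivered: (1.31 mW)(3640 s) = 4.768 J.
Photons incident: 4.768 / 4.954e-19 = 9.625e18, i.e. 9.625e18/6.022e23 = 1.598e-5 mol.
Photons absorbed: 0.210 × 1.598e-5 = 3.356e-6 mol.
Φ = 4.064e-7 mol / 3.356e-6 mol photons = 0.121.

Φ = 0.121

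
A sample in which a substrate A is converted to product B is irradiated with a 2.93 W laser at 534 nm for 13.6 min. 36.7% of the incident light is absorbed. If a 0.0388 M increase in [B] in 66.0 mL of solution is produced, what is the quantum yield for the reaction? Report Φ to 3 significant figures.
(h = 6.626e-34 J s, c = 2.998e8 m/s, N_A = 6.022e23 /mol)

Φ = 0.654

Product: (0.0388 M)(0.066 L) = 0.002561 mol.
Photon energy at 534 nm: hc/λ = (6.626e-34)(2.998e8)/(534e-9) = 3.720e-19 J.
Energy delivered: (2.93 W)(816 s) = 2391 J.
Photons incident: 2391 / 3.720e-19 = 6.427e21, i.e. 6.427e21/6.022e23 = 0.01067 mol.
Photons absorbed: 0.367 × 0.01067 = 0.003916 mol.
Φ = 0.002561 mol / 0.003916 mol photons = 0.654.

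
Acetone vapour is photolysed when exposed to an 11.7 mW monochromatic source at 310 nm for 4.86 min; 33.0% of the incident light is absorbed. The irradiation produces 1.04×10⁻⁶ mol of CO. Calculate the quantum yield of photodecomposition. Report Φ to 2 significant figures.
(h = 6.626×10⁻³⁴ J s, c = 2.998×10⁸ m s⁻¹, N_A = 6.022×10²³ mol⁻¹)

Φ = 0.36

Photon energy at 310 nm: hc/λ = (6.626×10⁻³⁴)(2.998×10⁸)/(310×10⁻⁹) = 6.408×10⁻¹⁹ J.
Energy delivered: (11.7 mW)(291.6 s) = 3.412 J.
Photons incident: 3.412 / 6.408×10⁻¹⁹ = 5.325×10¹⁸, i.e. 5.325×10¹⁸/6.022×10²³ = 8.843×10⁻⁶ mol.
Photons absorbed: 0.330 × 8.843×10⁻⁶ = 2.918×10⁻⁶ mol.
Φ = 1.04×10⁻⁶ mol / 2.918×10⁻⁶ mol photons = 0.36.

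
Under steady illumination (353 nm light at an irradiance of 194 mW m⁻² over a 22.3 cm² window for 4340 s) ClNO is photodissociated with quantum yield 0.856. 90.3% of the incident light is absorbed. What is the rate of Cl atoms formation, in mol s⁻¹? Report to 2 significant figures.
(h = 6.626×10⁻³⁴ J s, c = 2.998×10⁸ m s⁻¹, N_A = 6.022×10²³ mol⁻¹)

9.9×10⁻¹⁰ mol s⁻¹

Photon energy at 353 nm: hc/λ = (6.626×10⁻³⁴)(2.998×10⁸)/(353×10⁻⁹) = 5.627×10⁻¹⁹ J.
Energy delivered: (194 mW m⁻²)(22.3×10⁻⁴ m²)(4340 s) = 1.878 J.
Photons incident: 1.878 / 5.627×10⁻¹⁹ = 3.337×10¹⁸, i.e. 3.337×10¹⁸/6.022×10²³ = 5.541×10⁻⁶ mol.
Photons absorbed: 0.903 × 5.541×10⁻⁶ = 5.004×10⁻⁶ mol.
Product formed: 0.856 × 5.004×10⁻⁶ = 4.283×10⁻⁶ mol.
Rate: 4.283×10⁻⁶ / 4340 s = 9.9×10⁻¹⁰ mol s⁻¹.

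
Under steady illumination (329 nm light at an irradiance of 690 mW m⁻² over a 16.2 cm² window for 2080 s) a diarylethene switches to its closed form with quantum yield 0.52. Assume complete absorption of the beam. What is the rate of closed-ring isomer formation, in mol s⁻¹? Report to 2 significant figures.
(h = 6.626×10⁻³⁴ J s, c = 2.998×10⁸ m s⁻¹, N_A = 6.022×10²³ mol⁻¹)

Photon energy at 329 nm: hc/λ = (6.626×10⁻³⁴)(2.998×10⁸)/(329×10⁻⁹) = 6.038×10⁻¹⁹ J.
Energy delivered: (690 mW m⁻²)(16.2×10⁻⁴ m²)(2080 s) = 2.325 J.
Photons incident: 2.325 / 6.038×10⁻¹⁹ = 3.851×10¹⁸, i.e. 3.851×10¹⁸/6.022×10²³ = 6.395×10⁻⁶ mol.
Product formed: 0.52 × 6.395×10⁻⁶ = 3.325×10⁻⁶ mol.
Rate: 3.325×10⁻⁶ / 2080 s = 1.6×10⁻⁹ mol s⁻¹.

1.6×10⁻⁹ mol s⁻¹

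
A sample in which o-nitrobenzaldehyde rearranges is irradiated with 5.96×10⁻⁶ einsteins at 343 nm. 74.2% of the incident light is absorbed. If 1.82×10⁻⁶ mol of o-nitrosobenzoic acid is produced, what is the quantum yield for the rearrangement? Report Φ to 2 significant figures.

Φ = 0.41

Photons absorbed: 0.742 × 5.96×10⁻⁶ = 4.422×10⁻⁶ mol.
Φ = 1.82×10⁻⁶ mol / 4.422×10⁻⁶ mol photons = 0.41.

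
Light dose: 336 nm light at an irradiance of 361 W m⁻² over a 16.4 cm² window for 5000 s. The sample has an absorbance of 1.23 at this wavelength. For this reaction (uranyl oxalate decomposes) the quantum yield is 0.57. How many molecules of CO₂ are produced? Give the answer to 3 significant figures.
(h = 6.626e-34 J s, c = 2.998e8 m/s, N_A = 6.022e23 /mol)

2.69e21 molecules

Photon energy at 336 nm: hc/λ = (6.626e-34)(2.998e8)/(336e-9) = 5.912e-19 J.
Energy delivered: (361 W m⁻²)(16.4e-4 m²)(5000 s) = 2960 J.
Photons incident: 2960 / 5.912e-19 = 5.007e21, i.e. 5.007e21/6.022e23 = 0.008315 mol.
Fraction absorbed: 1 − 10^(−1.23) = 0.9411.
Photons absorbed: 0.9411 × 0.008315 = 0.007825 mol.
Product: Φ × n_abs = 0.57 × 0.007825 = 0.004460 mol.
As a count: 0.004460 × 6.022e23 = 2.69e21.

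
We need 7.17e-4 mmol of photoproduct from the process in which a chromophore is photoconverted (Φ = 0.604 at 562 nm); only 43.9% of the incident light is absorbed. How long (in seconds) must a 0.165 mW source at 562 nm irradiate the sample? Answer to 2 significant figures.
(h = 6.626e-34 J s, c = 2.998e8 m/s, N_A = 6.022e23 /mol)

Product: 7.17e-4 mmol = 7.17e-7 mol.
Photons that must be absorbed: 7.17e-7 / 0.604 = 1.187e-6 mol.
Incident photons needed: 1.187e-6 / 0.439 = 2.704e-6 mol.
Photon energy: hc/λ = 3.535e-19 J; per mole, 2.129e5 J mol⁻¹.
Energy required: 2.704e-6 × 2.129e5 = 0.5757 J.
Time: 0.5757 J / 0.000165 W = 3500 s.

t ≈ 3500 s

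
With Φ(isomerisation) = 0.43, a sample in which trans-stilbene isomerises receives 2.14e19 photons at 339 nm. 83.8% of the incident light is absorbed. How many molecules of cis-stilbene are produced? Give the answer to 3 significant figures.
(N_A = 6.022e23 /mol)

Moles of photons: 2.14e19 / 6.022e23 = 3.554e-5 mol.
Photons absorbed: 0.838 × 3.554e-5 = 2.978e-5 mol.
Product: Φ × n_abs = 0.43 × 2.978e-5 = 1.281e-5 mol.
As a count: 1.281e-5 × 6.022e23 = 7.71e18.

7.71e18 molecules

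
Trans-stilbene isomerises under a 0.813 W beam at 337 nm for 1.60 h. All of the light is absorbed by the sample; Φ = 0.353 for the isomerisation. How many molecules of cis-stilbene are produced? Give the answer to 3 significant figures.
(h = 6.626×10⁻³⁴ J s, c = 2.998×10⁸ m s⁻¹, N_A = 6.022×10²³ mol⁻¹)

Photon energy at 337 nm: hc/λ = (6.626×10⁻³⁴)(2.998×10⁸)/(337×10⁻⁹) = 5.895×10⁻¹⁹ J.
Energy delivered: (0.813 W)(5760 s) = 4683 J.
Photons incident: 4683 / 5.895×10⁻¹⁹ = 7.944×10²¹, i.e. 7.944×10²¹/6.022×10²³ = 0.01319 mol.
Product: Φ × n_abs = 0.353 × 0.01319 = 0.004656 mol.
As a count: 0.004656 × 6.022×10²³ = 2.80×10²¹.

2.80×10²¹ molecules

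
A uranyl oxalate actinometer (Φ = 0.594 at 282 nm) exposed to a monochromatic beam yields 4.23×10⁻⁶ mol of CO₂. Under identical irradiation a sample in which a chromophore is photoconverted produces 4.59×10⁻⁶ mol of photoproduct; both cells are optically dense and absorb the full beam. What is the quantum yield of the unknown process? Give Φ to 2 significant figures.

Φ = 0.64

Photons absorbed by the actinometer: 4.23×10⁻⁶ / 0.594 = 7.121×10⁻⁶ mol.
Φ(unknown) = 4.59×10⁻⁶ / 7.121×10⁻⁶ = 0.64.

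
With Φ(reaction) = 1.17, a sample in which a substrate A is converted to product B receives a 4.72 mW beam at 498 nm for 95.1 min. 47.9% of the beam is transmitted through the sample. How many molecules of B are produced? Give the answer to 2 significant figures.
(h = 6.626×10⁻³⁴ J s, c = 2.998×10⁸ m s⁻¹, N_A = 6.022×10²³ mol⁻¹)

Photon energy at 498 nm: hc/λ = (6.626×10⁻³⁴)(2.998×10⁸)/(498×10⁻⁹) = 3.989×10⁻¹⁹ J.
Energy delivered: (4.72 mW)(5706 s) = 26.93 J.
Photons incident: 26.93 / 3.989×10⁻¹⁹ = 6.751×10¹⁹, i.e. 6.751×10¹⁹/6.022×10²³ = 1.121×10⁻⁴ mol.
Fraction absorbed: 1 − 47.9/100 = 0.5210.
Photons absorbed: 0.5210 × 1.121×10⁻⁴ = 5.840×10⁻⁵ mol.
Product: Φ × n_abs = 1.17 × 5.840×10⁻⁵ = 6.833×10⁻⁵ mol.
As a count: 6.833×10⁻⁵ × 6.022×10²³ = 4.1×10¹⁹.

4.1×10¹⁹ molecules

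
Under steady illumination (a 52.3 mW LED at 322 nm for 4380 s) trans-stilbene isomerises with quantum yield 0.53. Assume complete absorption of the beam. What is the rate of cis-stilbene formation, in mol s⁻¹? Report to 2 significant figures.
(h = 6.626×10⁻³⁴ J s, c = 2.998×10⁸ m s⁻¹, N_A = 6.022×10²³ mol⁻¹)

7.5×10⁻⁸ mol s⁻¹

Photon energy at 322 nm: hc/λ = (6.626×10⁻³⁴)(2.998×10⁸)/(322×10⁻⁹) = 6.169×10⁻¹⁹ J.
Energy delivered: (52.3 mW)(4380 s) = 229.1 J.
Photons incident: 229.1 / 6.169×10⁻¹⁹ = 3.714×10²⁰, i.e. 3.714×10²⁰/6.022×10²³ = 6.167×10⁻⁴ mol.
Product formed: 0.53 × 6.167×10⁻⁴ = 3.269×10⁻⁴ mol.
Rate: 3.269×10⁻⁴ / 4380 s = 7.5×10⁻⁸ mol s⁻¹.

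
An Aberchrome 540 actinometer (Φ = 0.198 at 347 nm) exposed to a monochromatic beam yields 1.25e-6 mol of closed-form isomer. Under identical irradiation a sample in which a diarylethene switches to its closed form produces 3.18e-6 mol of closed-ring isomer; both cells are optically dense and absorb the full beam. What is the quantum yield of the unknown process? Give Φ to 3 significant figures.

Photons absorbed by the actinometer: 1.25e-6 / 0.198 = 6.313e-6 mol.
Φ(unknown) = 3.18e-6 / 6.313e-6 = 0.504.

Φ = 0.504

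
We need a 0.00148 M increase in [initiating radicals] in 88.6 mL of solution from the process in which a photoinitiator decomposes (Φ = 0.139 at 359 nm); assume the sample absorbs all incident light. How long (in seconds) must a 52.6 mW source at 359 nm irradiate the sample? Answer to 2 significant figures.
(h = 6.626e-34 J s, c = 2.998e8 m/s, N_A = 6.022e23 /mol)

Product: (0.00148 M)(0.0886 L) = 1.311e-4 mol.
Photons that must be absorbed: 1.311e-4 / 0.139 = 9.432e-4 mol.
Photon energy: hc/λ = 5.533e-19 J; per mole, 3.332e5 J mol⁻¹.
Energy required: 9.432e-4 × 3.332e5 = 314.3 J.
Time: 314.3 J / 0.0526 W = 6000 s.

t ≈ 6000 s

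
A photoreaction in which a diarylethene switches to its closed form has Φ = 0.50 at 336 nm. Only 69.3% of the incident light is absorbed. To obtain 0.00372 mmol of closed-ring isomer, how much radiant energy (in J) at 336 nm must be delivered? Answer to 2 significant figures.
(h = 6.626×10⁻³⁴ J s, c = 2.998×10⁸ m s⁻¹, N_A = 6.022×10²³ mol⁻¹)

3.8 J

Product: 0.00372 mmol = 3.72×10⁻⁶ mol.
Photons that must be absorbed: 3.72×10⁻⁶ / 0.50 = 7.440×10⁻⁶ mol.
Incident photons needed: 7.440×10⁻⁶ / 0.693 = 1.074×10⁻⁵ mol.
Photon energy: hc/λ = 5.912×10⁻¹⁹ J; per mole, 3.560×10⁵ J mol⁻¹.
Energy required: 1.074×10⁻⁵ × 3.560×10⁵ = 3.8 J.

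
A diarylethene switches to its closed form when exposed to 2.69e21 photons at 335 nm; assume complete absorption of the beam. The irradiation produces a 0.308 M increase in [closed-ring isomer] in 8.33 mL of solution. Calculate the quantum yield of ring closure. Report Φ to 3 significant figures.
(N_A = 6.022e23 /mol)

Φ = 0.574

Product: (0.308 M)(0.00833 L) = 0.002566 mol.
Moles of photons: 2.69e21 / 6.022e23 = 0.004467 mol.
Φ = 0.002566 mol / 0.004467 mol photons = 0.574.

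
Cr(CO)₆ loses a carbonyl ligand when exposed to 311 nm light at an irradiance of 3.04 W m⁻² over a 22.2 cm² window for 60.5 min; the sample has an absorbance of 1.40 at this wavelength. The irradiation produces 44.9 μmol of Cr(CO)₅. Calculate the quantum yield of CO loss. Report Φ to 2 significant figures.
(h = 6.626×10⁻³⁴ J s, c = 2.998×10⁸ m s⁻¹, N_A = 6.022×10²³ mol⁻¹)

Φ = 0.73

Product: 44.9 μmol = 4.49×10⁻⁵ mol.
Photon energy at 311 nm: hc/λ = (6.626×10⁻³⁴)(2.998×10⁸)/(311×10⁻⁹) = 6.387×10⁻¹⁹ J.
Energy delivered: (3.04 W m⁻²)(22.2×10⁻⁴ m²)(3630 s) = 24.50 J.
Photons incident: 24.50 / 6.387×10⁻¹⁹ = 3.836×10¹⁹, i.e. 3.836×10¹⁹/6.022×10²³ = 6.370×10⁻⁵ mol.
Fraction absorbed: 1 − 10^(−1.40) = 0.9602.
Photons absorbed: 0.9602 × 6.370×10⁻⁵ = 6.116×10⁻⁵ mol.
Φ = 4.49×10⁻⁵ mol / 6.116×10⁻⁵ mol photons = 0.73.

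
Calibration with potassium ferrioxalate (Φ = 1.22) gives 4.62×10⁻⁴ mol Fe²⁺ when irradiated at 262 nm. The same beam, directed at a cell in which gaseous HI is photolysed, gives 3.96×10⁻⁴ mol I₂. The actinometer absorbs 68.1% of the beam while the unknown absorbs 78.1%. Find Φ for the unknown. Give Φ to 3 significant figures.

Φ = 0.912

Photons absorbed by the actinometer: 4.62×10⁻⁴ / 1.22 = 3.787×10⁻⁴ mol.
Incident flux: 3.787×10⁻⁴ / 0.681 = 5.561×10⁻⁴ einstein.
Absorbed by unknown: 0.781 × 5.561×10⁻⁴ = 4.343×10⁻⁴ mol.
Φ(unknown) = 3.96×10⁻⁴ / 4.343×10⁻⁴ = 0.912.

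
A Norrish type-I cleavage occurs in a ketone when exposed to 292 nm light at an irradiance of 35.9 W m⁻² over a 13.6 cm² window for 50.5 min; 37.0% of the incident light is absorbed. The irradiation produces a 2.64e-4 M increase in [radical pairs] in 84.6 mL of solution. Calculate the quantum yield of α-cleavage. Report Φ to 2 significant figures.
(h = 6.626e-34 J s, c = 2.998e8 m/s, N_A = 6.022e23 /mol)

Φ = 0.17

Product: (2.64e-4 M)(0.0846 L) = 2.233e-5 mol.
Photon energy at 292 nm: hc/λ = (6.626e-34)(2.998e8)/(292e-9) = 6.803e-19 J.
Energy delivered: (35.9 W m⁻²)(13.6e-4 m²)(3030 s) = 147.9 J.
Photons incident: 147.9 / 6.803e-19 = 2.174e20, i.e. 2.174e20/6.022e23 = 3.610e-4 mol.
Photons absorbed: 0.370 × 3.610e-4 = 1.336e-4 mol.
Φ = 2.233e-5 mol / 1.336e-4 mol photons = 0.17.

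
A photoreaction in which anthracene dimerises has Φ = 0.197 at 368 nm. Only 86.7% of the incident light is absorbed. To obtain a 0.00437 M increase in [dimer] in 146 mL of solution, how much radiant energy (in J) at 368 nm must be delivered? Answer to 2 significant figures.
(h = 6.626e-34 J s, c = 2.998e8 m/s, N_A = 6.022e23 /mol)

Product: (0.00437 M)(0.146 L) = 6.380e-4 mol.
Photons that must be absorbed: 6.380e-4 / 0.197 = 0.003239 mol.
Incident photons needed: 0.003239 / 0.867 = 0.003736 mol.
Photon energy: hc/λ = 5.398e-19 J; per mole, 3.251e5 J mol⁻¹.
Energy required: 0.003736 × 3.251e5 = 1200 J.

1200 J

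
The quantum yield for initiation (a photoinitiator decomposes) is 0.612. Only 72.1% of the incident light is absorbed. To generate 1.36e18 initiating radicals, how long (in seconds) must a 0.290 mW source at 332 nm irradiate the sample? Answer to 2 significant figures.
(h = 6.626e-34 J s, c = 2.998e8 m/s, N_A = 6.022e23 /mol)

t ≈ 6400 s

Product: 1.36e18 / 6.022e23 = 2.258e-6 mol.
Photons that must be absorbed: 2.258e-6 / 0.612 = 3.690e-6 mol.
Incident photons needed: 3.690e-6 / 0.721 = 5.118e-6 mol.
Photon energy: hc/λ = 5.983e-19 J; per mole, 3.603e5 J mol⁻¹.
Energy required: 5.118e-6 × 3.603e5 = 1.844 J.
Time: 1.844 J / 0.00029 W = 6400 s.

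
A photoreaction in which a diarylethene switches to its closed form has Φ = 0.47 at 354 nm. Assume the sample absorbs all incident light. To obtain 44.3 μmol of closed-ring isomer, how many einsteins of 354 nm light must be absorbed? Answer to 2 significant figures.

9.4e-5 einstein

Product: 44.3 μmol = 4.43e-5 mol.
Photons that must be absorbed: 4.43e-5 / 0.47 = 9.426e-5 mol.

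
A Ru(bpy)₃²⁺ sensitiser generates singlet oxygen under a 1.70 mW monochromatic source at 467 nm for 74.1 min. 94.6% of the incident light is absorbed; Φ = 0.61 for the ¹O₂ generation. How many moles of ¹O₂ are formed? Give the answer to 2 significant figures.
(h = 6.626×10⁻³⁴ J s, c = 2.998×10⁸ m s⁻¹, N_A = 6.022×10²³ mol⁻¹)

1.7×10⁻⁵ mol

Photon energy at 467 nm: hc/λ = (6.626×10⁻³⁴)(2.998×10⁸)/(467×10⁻⁹) = 4.254×10⁻¹⁹ J.
Energy delivered: (1.70 mW)(4446 s) = 7.558 J.
Photons incident: 7.558 / 4.254×10⁻¹⁹ = 1.777×10¹⁹, i.e. 1.777×10¹⁹/6.022×10²³ = 2.951×10⁻⁵ mol.
Photons absorbed: 0.946 × 2.951×10⁻⁵ = 2.792×10⁻⁵ mol.
Product: Φ × n_abs = 0.61 × 2.792×10⁻⁵ = 1.703×10⁻⁵ mol.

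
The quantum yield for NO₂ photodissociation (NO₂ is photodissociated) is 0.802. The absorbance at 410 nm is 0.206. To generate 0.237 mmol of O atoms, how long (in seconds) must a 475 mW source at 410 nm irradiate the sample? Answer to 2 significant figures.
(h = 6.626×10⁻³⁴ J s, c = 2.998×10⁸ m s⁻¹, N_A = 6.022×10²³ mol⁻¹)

Product: 0.237 mmol = 2.37×10⁻⁴ mol.
Photons that must be absorbed: 2.37×10⁻⁴ / 0.802 = 2.955×10⁻⁴ mol.
Fraction absorbed: 1 − 10^(−0.206) = 0.3777.
Incident photons needed: 2.955×10⁻⁴ / 0.3777 = 7.824×10⁻⁴ mol.
Photon energy: hc/λ = 4.845×10⁻¹⁹ J; per mole, 2.918×10⁵ J mol⁻¹.
Energy required: 7.824×10⁻⁴ × 2.918×10⁵ = 228.3 J.
Time: 228.3 J / 0.475 W = 480 s.

t ≈ 480 s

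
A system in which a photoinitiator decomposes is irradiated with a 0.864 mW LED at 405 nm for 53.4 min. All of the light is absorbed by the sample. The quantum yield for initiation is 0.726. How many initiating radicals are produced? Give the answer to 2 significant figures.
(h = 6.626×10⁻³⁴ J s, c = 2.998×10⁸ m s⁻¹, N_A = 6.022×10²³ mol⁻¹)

Photon energy at 405 nm: hc/λ = (6.626×10⁻³⁴)(2.998×10⁸)/(405×10⁻⁹) = 4.905×10⁻¹⁹ J.
Energy delivered: (0.864 mW)(3204 s) = 2.768 J.
Photons incident: 2.768 / 4.905×10⁻¹⁹ = 5.643×10¹⁸, i.e. 5.643×10¹⁸/6.022×10²³ = 9.371×10⁻⁶ mol.
Product: Φ × n_abs = 0.726 × 9.371×10⁻⁶ = 6.803×10⁻⁶ mol.
As a count: 6.803×10⁻⁶ × 6.022×10²³ = 4.1×10¹⁸.

4.1×10¹⁸ initiating radicals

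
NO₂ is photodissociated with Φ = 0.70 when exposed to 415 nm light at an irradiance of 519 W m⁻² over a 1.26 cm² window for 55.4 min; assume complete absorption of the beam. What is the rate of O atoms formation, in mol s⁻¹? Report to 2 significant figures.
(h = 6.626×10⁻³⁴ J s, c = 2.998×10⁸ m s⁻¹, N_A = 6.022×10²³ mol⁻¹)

1.6×10⁻⁷ mol s⁻¹

Photon energy at 415 nm: hc/λ = (6.626×10⁻³⁴)(2.998×10⁸)/(415×10⁻⁹) = 4.787×10⁻¹⁹ J.
Energy delivered: (519 W m⁻²)(1.26×10⁻⁴ m²)(3324 s) = 217.4 J.
Photons incident: 217.4 / 4.787×10⁻¹⁹ = 4.541×10²⁰, i.e. 4.541×10²⁰/6.022×10²³ = 7.541×10⁻⁴ mol.
Product formed: 0.70 × 7.541×10⁻⁴ = 5.279×10⁻⁴ mol.
Rate: 5.279×10⁻⁴ / 3324 s = 1.6×10⁻⁷ mol s⁻¹.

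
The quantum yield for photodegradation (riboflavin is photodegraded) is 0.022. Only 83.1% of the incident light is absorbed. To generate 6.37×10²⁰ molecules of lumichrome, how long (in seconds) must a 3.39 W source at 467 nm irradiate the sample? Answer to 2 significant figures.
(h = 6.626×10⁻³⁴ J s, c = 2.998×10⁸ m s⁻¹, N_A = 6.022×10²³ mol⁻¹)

Product: 6.37×10²⁰ / 6.022×10²³ = 0.001058 mol.
Photons that must be absorbed: 0.001058 / 0.022 = 0.04809 mol.
Incident photons needed: 0.04809 / 0.831 = 0.05787 mol.
Photon energy: hc/λ = 4.254×10⁻¹⁹ J; per mole, 2.562×10⁵ J mol⁻¹.
Energy required: 0.05787 × 2.562×10⁵ = 1.483×10⁴ J.
Time: 1.483×10⁴ J / 3.39 W = 4400 s.

t ≈ 4400 s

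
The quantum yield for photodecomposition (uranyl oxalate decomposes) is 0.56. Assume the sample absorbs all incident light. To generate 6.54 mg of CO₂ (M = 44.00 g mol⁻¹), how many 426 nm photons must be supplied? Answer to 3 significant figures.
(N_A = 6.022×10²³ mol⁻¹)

1.60×10²⁰ photons

Product: 6.54 mg / 44.00 g mol⁻¹ = 1.486×10⁻⁴ mol.
Photons that must be absorbed: 1.486×10⁻⁴ / 0.56 = 2.654×10⁻⁴ mol.
Photon count: 2.654×10⁻⁴ × 6.022×10²³ = 1.60×10²⁰.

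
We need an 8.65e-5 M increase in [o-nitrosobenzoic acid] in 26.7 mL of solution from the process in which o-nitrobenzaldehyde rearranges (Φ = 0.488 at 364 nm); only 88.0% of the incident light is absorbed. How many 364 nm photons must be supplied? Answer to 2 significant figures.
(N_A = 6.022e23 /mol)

3.2e18 photons

Product: (8.65e-5 M)(0.0267 L) = 2.310e-6 mol.
Photons that must be absorbed: 2.310e-6 / 0.488 = 4.734e-6 mol.
Incident photons needed: 4.734e-6 / 0.880 = 5.380e-6 mol.
Photon count: 5.380e-6 × 6.022e23 = 3.2e18.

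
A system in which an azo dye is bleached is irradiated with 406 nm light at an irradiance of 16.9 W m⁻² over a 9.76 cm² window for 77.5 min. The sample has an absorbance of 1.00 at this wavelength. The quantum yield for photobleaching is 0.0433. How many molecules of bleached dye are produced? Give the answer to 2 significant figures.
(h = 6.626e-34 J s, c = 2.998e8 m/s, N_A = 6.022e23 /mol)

6.1e18 molecules

Photon energy at 406 nm: hc/λ = (6.626e-34)(2.998e8)/(406e-9) = 4.893e-19 J.
Energy delivered: (16.9 W m⁻²)(9.76e-4 m²)(4650 s) = 76.70 J.
Photons incident: 76.70 / 4.893e-19 = 1.568e20, i.e. 1.568e20/6.022e23 = 2.604e-4 mol.
Fraction absorbed: 1 − 10^(−1.00) = 0.9000.
Photons absorbed: 0.9000 × 2.604e-4 = 2.344e-4 mol.
Product: Φ × n_abs = 0.0433 × 2.344e-4 = 1.015e-5 mol.
As a count: 1.015e-5 × 6.022e23 = 6.1e18.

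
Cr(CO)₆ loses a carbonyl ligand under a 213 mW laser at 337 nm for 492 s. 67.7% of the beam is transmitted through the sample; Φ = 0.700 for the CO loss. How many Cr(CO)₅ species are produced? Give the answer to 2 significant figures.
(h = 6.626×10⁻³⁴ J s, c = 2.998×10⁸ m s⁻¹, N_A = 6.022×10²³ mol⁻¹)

4.0×10¹⁹ species

Photon energy at 337 nm: hc/λ = (6.626×10⁻³⁴)(2.998×10⁸)/(337×10⁻⁹) = 5.895×10⁻¹⁹ J.
Energy delivered: (213 mW)(492 s) = 104.8 J.
Photons incident: 104.8 / 5.895×10⁻¹⁹ = 1.778×10²⁰, i.e. 1.778×10²⁰/6.022×10²³ = 2.953×10⁻⁴ mol.
Fraction absorbed: 1 − 67.7/100 = 0.3230.
Photons absorbed: 0.3230 × 2.953×10⁻⁴ = 9.538×10⁻⁵ mol.
Product: Φ × n_abs = 0.700 × 9.538×10⁻⁵ = 6.677×10⁻⁵ mol.
As a count: 6.677×10⁻⁵ × 6.022×10²³ = 4.0×10¹⁹.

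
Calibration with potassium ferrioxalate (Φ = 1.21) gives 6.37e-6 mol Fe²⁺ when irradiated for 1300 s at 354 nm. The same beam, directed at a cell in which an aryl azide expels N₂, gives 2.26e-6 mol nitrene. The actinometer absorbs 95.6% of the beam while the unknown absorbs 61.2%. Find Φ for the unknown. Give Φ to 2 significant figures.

Photons absorbed by the actinometer: 6.37e-6 / 1.21 = 5.264e-6 mol.
Incident flux: 5.264e-6 / 0.956 = 5.506e-6 einstein.
Absorbed by unknown: 0.612 × 5.506e-6 = 3.370e-6 mol.
Φ(unknown) = 2.26e-6 / 3.370e-6 = 0.67.

Φ = 0.67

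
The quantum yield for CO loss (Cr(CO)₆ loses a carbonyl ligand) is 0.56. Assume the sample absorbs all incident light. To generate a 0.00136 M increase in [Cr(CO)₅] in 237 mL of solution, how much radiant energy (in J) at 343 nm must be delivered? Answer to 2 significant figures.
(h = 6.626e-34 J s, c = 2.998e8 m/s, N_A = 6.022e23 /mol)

200 J

Product: (0.00136 M)(0.237 L) = 3.223e-4 mol.
Photons that must be absorbed: 3.223e-4 / 0.56 = 5.755e-4 mol.
Photon energy: hc/λ = 5.791e-19 J; per mole, 3.487e5 J mol⁻¹.
Energy required: 5.755e-4 × 3.487e5 = 200 J.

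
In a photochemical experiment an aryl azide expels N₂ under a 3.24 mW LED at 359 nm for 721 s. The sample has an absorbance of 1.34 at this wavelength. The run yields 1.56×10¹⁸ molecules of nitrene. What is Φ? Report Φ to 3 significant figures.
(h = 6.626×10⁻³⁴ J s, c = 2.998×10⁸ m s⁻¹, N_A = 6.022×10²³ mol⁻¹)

Φ = 0.387

Product: 1.56×10¹⁸ / 6.022×10²³ = 2.591×10⁻⁶ mol.
Photon energy at 359 nm: hc/λ = (6.626×10⁻³⁴)(2.998×10⁸)/(359×10⁻⁹) = 5.533×10⁻¹⁹ J.
Energy delivered: (3.24 mW)(721 s) = 2.336 J.
Photons incident: 2.336 / 5.533×10⁻¹⁹ = 4.222×10¹⁸, i.e. 4.222×10¹⁸/6.022×10²³ = 7.011×10⁻⁶ mol.
Fraction absorbed: 1 − 10^(−1.34) = 0.9543.
Photons absorbed: 0.9543 × 7.011×10⁻⁶ = 6.691×10⁻⁶ mol.
Φ = 2.591×10⁻⁶ mol / 6.691×10⁻⁶ mol photons = 0.387.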